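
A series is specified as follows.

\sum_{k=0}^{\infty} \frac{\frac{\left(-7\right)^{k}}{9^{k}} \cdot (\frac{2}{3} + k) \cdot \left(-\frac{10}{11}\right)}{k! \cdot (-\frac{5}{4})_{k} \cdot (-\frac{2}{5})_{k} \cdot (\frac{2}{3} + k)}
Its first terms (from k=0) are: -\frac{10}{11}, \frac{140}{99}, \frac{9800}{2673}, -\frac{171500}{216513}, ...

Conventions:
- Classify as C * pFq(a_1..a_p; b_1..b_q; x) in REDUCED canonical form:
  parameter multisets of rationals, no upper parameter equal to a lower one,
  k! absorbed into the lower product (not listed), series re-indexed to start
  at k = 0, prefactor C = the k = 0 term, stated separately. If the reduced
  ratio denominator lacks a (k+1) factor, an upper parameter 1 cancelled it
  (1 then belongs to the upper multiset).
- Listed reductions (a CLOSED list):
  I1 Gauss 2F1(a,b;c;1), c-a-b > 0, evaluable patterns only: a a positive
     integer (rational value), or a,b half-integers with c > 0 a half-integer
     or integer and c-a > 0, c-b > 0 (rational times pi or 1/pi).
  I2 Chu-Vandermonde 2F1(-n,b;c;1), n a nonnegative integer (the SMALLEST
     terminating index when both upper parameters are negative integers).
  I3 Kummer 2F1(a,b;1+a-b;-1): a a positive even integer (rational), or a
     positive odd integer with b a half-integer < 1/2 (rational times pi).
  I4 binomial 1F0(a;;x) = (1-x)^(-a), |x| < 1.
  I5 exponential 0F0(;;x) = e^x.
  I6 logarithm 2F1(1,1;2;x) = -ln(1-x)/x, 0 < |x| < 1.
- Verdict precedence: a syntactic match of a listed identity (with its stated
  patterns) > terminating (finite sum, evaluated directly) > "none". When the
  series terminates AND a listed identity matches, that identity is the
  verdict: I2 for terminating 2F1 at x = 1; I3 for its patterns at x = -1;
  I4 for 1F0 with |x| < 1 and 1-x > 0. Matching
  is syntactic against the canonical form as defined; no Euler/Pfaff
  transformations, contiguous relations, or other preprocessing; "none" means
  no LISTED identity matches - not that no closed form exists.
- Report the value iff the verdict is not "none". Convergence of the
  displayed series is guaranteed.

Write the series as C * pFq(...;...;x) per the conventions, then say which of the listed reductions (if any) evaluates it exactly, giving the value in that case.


Structural cue: t_0 = -\frac{10}{11} here, and the factor k + 2/3 cancels (top and bottom), leaving C = -10/11, x = -7/9.
Step ratio: r(k) = -\frac{7}{9} * 1 / [(k-\frac{5}{4}) (k-\frac{2}{5}) (k+1)] - rational in k, leading ratio -\frac{7}{9}; with t_0 = -\frac{10}{11}, classification follows.

At argument -\frac{7}{9}: a 0F2 with upper {-}, lower {-\frac{5}{4}, -\frac{2}{5}}, scaled by C = -\frac{10}{11}. Verdict: none. Every listed pattern misses the 0F2 form at -\frac{7}{9}, upper {-}.


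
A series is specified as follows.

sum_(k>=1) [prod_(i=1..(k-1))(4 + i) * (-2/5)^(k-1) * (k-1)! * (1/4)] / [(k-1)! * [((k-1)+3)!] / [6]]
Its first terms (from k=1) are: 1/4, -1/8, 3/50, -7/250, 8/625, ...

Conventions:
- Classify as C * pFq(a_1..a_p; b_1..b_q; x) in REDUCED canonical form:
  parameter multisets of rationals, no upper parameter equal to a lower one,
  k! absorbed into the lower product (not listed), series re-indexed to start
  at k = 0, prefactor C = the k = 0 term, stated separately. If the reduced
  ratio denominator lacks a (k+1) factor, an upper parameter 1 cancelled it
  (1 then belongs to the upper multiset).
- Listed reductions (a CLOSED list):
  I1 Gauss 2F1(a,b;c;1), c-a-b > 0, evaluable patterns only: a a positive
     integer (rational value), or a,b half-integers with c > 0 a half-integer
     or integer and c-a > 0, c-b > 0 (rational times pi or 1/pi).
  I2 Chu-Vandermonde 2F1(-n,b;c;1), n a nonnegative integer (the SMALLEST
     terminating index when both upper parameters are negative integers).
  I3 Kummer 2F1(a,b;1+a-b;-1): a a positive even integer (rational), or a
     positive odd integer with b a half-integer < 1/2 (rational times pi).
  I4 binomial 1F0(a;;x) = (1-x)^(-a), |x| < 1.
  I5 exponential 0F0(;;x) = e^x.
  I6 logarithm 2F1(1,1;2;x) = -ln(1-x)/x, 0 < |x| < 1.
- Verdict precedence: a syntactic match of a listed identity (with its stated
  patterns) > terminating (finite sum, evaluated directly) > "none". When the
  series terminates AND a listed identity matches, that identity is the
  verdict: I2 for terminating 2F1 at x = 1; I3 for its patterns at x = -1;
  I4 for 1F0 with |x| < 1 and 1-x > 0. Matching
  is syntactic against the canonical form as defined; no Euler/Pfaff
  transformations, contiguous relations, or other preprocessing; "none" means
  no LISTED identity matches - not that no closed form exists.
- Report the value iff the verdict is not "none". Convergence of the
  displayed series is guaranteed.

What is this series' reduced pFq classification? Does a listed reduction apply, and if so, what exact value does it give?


The tell: from the first term 1/4: the running product (prefactor 1/4) telescopes to a rising factorial.
Step ratio: r(k) = (-2/5) * (k+1) (k+5) / [(k+4) (k+1)] ; factor over Q: parameters, x = (-2/5), and C = 1/4.

At argument -2/5: a 2F1 with upper {1, 5}, lower {4}, scaled by C = 1/4. Verdict: none - this 2F1 at x = -2/5 matches no listed pattern, and upper {1, 5} holds no stopper.


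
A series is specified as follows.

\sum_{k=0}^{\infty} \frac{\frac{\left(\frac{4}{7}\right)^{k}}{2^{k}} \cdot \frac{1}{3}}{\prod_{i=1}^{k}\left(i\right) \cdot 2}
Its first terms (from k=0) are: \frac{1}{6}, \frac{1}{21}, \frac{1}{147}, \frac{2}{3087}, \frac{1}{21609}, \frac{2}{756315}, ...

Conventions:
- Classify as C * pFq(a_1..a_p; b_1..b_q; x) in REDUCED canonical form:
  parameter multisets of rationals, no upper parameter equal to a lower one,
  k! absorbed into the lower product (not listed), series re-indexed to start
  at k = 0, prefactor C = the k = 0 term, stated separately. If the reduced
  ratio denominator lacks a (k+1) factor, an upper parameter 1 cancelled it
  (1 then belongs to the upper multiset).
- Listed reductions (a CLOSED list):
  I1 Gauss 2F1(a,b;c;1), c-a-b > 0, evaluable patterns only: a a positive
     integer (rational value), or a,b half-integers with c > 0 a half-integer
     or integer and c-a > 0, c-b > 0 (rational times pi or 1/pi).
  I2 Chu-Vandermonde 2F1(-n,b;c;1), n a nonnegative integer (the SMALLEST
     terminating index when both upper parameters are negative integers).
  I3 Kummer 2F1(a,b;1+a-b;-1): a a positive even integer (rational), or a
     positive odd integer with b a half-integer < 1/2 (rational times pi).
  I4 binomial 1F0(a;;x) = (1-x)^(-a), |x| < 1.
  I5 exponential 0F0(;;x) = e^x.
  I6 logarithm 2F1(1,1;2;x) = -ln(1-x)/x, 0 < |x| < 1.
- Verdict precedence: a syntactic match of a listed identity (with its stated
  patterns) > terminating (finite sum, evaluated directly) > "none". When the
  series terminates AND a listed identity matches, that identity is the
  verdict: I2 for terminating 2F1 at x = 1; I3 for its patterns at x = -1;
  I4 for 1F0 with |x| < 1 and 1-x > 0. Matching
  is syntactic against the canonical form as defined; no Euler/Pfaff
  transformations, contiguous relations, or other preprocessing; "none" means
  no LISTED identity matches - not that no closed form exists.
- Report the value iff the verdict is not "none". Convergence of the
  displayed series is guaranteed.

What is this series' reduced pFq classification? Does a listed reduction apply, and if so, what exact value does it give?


This is \frac{1}{6} * 0F0(-; -; \frac{2}{7}) in reduced canonical form. Verdict: exponential (I5) applies (the 0F0 exponential series at x = \frac{2}{7}). Its exact value is \frac{1}{6} \cdot e^{\frac{2}{7}}.

Key step: t_0 = \frac{1}{6} here, and the two k-th powers (prefactor 1/6) combine into one argument.
Consecutive-term ratio: r(k) = \frac{2}{7} * 1 / [(k+1)] ; factor over Q: parameters, x = \frac{2}{7}, and C = \frac{1}{6}.


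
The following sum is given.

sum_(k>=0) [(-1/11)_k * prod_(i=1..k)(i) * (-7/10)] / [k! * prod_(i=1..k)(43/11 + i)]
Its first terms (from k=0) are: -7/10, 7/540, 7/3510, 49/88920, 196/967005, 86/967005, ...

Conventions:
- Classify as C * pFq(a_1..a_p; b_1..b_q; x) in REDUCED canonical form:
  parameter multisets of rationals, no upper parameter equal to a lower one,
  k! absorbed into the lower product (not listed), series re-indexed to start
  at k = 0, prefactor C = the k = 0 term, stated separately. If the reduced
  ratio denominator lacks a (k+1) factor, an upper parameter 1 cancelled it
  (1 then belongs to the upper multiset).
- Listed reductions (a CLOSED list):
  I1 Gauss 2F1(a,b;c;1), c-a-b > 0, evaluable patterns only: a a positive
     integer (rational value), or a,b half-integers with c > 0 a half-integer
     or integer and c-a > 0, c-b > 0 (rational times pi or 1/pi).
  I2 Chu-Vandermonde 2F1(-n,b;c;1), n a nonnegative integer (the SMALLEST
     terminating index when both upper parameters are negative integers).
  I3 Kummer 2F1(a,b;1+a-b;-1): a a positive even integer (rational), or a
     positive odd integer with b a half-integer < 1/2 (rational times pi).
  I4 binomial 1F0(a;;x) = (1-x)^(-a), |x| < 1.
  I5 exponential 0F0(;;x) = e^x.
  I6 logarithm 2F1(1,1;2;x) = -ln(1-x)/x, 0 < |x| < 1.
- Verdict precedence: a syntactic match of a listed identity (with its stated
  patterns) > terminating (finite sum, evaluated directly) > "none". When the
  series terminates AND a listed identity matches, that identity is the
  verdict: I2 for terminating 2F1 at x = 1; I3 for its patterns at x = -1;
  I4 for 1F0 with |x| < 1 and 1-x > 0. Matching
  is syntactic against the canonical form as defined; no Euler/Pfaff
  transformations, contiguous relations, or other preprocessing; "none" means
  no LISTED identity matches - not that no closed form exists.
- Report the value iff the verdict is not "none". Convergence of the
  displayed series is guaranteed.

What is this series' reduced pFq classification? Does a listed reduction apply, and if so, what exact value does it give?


With C = -7/10: the canonical form is 2F1(-1/11, 1; 54/11; 1). Verdict at x = 1: the Gauss summation I1 matches (x = 1: the Gamma ratio telescopes since c-a-b = 4 > 0 and a = 1 in Z>0). Value: -301/440.

The tell: t_0 being -7/10, the running product (C = -7/10) telescopes to a rising factorial.
Term ratio: r(k) = 1 * (k-1/11) (k+1) / [(k+54/11) (k+1)] ; factor over Q: parameters, x = 1, and C = -7/10.


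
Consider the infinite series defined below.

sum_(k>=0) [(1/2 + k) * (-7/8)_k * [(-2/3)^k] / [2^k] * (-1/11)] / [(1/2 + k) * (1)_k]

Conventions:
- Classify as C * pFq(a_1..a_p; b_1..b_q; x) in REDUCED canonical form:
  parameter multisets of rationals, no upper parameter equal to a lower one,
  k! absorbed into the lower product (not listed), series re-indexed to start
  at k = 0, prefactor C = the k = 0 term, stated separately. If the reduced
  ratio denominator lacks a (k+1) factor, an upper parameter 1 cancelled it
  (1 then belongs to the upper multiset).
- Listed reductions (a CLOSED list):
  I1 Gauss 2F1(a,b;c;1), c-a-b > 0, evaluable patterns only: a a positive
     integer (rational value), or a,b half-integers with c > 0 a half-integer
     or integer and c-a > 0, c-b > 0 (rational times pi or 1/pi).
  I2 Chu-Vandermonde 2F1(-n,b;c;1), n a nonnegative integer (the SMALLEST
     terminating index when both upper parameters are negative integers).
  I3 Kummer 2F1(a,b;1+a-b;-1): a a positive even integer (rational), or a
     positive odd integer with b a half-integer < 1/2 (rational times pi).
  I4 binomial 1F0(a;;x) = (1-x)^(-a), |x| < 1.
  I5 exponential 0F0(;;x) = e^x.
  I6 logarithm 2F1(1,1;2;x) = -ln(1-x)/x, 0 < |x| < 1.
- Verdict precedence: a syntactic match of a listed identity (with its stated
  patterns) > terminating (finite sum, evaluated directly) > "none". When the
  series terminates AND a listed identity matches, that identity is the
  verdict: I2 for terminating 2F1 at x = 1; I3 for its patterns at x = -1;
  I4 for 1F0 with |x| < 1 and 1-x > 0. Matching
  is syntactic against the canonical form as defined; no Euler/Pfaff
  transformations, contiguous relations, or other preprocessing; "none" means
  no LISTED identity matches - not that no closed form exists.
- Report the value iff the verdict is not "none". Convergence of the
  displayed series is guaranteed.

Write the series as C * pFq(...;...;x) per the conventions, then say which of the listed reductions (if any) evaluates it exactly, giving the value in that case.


Canonical form: C = -1/11 times 1F0 with upper {-7/8}, lower {-}, x = -1/3. Verdict: the binomial series (I4) applies (the 1F0 binomial series: exponent 7/8, x = -1/3). Exact value: (-1/11) * (4/3)^(7/8).

Structural cue: from the first term -1/11: (1)_k (C = -1/11) is k! itself.
Term ratio: r(k) = (-1/3) * (k-7/8) / [(k+1)] ; factor over Q: parameters, x = (-1/3), and C = -1/11.


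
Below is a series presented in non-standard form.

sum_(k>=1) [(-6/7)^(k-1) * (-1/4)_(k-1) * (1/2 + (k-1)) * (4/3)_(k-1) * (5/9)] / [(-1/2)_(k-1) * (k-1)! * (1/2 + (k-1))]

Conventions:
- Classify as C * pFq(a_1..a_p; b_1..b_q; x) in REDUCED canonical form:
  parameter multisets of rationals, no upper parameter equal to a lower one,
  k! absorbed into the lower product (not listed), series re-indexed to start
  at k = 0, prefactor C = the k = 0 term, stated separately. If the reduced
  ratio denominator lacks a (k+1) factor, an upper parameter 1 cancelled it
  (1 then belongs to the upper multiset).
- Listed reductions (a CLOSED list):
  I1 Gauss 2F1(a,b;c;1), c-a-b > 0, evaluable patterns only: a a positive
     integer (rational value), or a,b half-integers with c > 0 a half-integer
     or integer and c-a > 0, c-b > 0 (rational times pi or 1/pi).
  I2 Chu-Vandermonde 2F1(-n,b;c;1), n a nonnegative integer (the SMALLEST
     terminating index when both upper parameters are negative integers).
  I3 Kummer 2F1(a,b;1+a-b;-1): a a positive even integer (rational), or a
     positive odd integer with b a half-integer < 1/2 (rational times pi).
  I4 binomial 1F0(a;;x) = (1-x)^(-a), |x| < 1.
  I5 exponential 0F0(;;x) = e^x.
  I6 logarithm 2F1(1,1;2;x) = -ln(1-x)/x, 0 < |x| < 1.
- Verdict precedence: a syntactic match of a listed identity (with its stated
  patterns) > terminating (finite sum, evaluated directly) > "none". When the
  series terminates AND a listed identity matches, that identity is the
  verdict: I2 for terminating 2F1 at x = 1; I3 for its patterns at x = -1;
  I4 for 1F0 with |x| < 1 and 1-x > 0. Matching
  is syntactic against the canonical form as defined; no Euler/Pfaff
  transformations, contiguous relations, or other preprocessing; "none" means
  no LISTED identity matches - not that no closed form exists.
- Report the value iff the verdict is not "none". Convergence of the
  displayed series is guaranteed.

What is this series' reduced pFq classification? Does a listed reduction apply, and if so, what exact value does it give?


Reduced: x = -6/7, 2F1, upper = {-1/4, 4/3}, lower = {-1/2}, C = 5/9. Verdict: none here - no I1-I6 shape fits x = -6/7 with lower {-1/2}.

Key step: from the first term 5/9: the factor k + 1/2 cancels (top and bottom), leaving C = 5/9.
Adjacent-term ratio: r(k) = (-6/7) * (k-1/4) (k+4/3) / [(k-1/2) (k+1)] - rational in k, leading ratio (-6/7); with t_0 = 5/9, classification follows.


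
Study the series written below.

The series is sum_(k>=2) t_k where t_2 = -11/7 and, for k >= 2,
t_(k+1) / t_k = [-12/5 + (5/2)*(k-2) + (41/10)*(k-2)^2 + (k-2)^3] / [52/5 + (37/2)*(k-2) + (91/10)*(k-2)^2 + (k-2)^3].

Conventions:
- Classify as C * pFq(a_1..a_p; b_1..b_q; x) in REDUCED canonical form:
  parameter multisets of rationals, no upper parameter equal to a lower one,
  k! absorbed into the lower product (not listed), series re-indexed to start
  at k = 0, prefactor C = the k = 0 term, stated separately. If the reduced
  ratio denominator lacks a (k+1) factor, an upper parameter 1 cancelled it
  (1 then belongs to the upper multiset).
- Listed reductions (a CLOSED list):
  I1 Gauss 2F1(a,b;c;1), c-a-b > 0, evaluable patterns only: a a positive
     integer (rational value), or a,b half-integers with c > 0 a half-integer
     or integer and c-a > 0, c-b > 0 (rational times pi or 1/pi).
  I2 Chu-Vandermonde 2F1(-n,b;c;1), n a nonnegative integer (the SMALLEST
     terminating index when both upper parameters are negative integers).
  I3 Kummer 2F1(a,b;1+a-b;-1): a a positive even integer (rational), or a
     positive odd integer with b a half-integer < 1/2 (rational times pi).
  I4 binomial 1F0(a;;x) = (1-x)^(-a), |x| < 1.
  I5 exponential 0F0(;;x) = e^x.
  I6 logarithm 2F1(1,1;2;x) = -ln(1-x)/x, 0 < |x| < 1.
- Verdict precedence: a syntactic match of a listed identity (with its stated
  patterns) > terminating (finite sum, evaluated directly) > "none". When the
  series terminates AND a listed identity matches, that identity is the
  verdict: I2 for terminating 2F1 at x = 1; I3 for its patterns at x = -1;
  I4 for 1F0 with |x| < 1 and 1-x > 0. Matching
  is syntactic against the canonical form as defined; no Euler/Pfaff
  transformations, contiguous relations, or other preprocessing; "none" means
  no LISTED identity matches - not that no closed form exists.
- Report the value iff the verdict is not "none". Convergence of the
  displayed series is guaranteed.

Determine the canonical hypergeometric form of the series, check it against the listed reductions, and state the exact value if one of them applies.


With C = -11/7: the canonical form is 2F1(-1/2, 3; 13/2; 1). Verdict (x = 1): Gauss (I1, integer-parameter pattern) applies (x = 1: the Gamma ratio telescopes since c-a-b = 4 > 0 and a = 3 in Z>0). Exact value: -363/320.

First insight: with t_0 = -11/7, the expanded ratio factors over Q; C = -11/7, roots give parameters.
Term ratio: r(k) = 1 * (k-1/2) (k+3) / [(k+13/2) (k+1)] - rational in k. x = 1; t_0 = -11/7; negate the roots.


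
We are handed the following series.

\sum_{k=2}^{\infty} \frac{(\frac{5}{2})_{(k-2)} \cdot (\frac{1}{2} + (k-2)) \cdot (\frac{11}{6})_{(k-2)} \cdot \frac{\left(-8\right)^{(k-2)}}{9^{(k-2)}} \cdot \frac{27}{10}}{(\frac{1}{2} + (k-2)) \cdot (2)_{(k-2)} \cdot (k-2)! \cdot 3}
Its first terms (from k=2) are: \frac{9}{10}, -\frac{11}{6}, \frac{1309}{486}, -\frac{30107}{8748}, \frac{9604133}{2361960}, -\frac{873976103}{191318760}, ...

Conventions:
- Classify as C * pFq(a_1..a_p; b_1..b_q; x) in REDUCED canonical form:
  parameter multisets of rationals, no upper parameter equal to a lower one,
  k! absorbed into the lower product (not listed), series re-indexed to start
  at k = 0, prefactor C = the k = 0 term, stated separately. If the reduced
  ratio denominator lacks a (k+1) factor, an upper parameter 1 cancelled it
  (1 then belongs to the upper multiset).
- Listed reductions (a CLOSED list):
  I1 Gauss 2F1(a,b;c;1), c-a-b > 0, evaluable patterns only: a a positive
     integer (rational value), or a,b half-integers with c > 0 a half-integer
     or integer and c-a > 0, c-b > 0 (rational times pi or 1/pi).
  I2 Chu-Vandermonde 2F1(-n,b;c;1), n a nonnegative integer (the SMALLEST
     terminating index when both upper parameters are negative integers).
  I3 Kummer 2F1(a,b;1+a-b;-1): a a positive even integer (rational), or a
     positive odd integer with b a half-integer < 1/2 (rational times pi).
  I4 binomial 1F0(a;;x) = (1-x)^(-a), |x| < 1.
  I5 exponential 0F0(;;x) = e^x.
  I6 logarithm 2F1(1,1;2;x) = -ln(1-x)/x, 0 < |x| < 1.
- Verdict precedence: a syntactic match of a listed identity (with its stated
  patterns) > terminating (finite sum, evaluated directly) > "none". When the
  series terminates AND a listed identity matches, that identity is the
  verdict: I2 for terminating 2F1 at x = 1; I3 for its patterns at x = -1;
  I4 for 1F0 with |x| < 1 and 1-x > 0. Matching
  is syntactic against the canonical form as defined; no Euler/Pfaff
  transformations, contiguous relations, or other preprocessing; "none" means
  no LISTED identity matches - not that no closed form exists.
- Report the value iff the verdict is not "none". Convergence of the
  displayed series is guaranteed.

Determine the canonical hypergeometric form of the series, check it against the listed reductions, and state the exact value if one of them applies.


x = -\frac{8}{9} here; the reduced form reads 2F1, upper {\frac{11}{6}, \frac{5}{2}}, lower {2}, C = \frac{9}{10}. Verdict: none - this 2F1 at x = -\frac{8}{9} matches no listed pattern, and upper {\frac{11}{6}, \frac{5}{2}} holds no stopper.

The tell: x = -\frac{8}{9} and the two geometric factors (prefactor 9/10) combine into one argument.
Step ratio: r(k) = -\frac{8}{9} * (k+\frac{11}{6}) (k+\frac{5}{2}) / [(k+2) (k+1)] - rational in k. x = -\frac{8}{9}; t_0 = \frac{9}{10}; negate the roots.


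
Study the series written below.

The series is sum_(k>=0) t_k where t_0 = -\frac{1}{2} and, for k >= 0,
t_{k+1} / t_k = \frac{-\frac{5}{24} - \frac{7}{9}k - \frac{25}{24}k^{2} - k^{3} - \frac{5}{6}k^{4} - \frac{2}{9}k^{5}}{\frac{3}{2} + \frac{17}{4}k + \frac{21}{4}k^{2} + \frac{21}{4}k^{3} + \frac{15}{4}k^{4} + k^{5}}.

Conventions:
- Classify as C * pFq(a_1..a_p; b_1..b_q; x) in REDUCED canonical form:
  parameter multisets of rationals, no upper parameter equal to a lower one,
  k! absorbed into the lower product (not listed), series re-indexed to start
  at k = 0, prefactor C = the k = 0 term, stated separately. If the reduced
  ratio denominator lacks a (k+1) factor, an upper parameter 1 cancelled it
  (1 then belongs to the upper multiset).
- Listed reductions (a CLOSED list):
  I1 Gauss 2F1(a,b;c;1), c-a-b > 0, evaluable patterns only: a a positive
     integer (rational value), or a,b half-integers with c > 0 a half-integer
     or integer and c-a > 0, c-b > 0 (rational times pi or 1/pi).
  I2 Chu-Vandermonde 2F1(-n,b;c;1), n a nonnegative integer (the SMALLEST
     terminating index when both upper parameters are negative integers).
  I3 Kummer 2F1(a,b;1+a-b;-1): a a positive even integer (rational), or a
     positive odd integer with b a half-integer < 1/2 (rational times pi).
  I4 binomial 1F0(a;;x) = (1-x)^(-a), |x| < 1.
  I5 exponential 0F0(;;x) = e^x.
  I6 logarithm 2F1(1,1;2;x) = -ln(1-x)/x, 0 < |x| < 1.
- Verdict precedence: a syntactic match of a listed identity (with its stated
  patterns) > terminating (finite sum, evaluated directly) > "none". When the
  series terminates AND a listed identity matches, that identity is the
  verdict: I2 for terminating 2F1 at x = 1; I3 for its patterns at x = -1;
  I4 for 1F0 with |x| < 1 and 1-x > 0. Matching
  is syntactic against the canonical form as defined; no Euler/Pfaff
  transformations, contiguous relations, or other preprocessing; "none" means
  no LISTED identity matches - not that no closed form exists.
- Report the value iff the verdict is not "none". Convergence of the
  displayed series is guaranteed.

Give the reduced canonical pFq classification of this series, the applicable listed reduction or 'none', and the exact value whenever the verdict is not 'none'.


x = -\frac{2}{9} here; the reduced form reads 2F1, upper {\frac{1}{2}, \frac{5}{2}}, lower {2}, C = -\frac{1}{2}. Verdict: none - this 2F1 at x = -\frac{2}{9} matches no listed pattern, and upper {\frac{1}{2}, \frac{5}{2}} holds no stopper.

Key observation: t_0 being -\frac{1}{2}, the parameter 3/4 appears in both the upper and lower lists and cancels (alongside the other common factor).
Term ratio: r(k) = -\frac{2}{9} * (k+\frac{1}{2}) (k+\frac{5}{2}) / [(k+2) (k+1)] - poly over poly, x = -\frac{2}{9} from leading terms; C = -\frac{1}{2} at k = 0.


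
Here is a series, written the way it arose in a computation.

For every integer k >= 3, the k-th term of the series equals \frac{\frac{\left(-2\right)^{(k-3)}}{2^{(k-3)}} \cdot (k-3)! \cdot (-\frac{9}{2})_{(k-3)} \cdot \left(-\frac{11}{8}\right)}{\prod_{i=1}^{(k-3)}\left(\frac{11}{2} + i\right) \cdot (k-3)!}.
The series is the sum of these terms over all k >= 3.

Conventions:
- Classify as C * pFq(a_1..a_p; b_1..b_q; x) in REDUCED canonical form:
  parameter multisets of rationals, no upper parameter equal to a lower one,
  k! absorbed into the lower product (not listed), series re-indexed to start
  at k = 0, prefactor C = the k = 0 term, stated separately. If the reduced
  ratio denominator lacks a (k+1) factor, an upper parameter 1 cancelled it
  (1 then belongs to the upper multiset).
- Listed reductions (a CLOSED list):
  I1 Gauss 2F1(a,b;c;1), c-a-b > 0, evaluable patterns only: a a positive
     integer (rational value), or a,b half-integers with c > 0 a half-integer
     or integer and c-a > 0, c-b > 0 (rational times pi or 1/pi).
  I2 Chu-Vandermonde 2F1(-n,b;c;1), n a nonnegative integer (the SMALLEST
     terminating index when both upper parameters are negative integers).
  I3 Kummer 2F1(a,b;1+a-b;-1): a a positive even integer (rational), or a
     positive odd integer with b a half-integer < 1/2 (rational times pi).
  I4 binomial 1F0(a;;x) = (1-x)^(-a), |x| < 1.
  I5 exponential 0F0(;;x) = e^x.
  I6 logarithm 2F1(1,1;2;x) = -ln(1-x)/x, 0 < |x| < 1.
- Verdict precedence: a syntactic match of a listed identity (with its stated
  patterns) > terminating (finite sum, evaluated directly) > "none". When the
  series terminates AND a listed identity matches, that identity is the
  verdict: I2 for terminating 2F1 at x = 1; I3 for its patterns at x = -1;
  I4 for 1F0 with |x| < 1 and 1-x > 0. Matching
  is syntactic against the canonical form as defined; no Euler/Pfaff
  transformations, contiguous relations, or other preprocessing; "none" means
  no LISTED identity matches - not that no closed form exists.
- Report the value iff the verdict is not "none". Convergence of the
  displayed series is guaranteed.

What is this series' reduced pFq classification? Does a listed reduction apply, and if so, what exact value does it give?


Key step: from the first term -\frac{11}{8}: the two k-th powers (C = -11/8, x = -1) combine into one argument.
Step ratio: r(k) = -1 * (k-\frac{9}{2}) (k+1) / [(k+\frac{13}{2}) (k+1)] - rational in k, leading ratio -1; with t_0 = -\frac{11}{8}, classification follows.

At argument -1: a 2F1 with upper {-\frac{9}{2}, 1}, lower {\frac{13}{2}}, scaled by C = -\frac{11}{8}. Verdict at x = -1: the Kummer evaluation I3 matches (x = -1; c = \frac{13}{2} equals 1+a-b for upper {-\frac{9}{2}, 1}: listed pattern). Its exact value is \left(-\frac{7623}{8192}\right) \cdot \pi.


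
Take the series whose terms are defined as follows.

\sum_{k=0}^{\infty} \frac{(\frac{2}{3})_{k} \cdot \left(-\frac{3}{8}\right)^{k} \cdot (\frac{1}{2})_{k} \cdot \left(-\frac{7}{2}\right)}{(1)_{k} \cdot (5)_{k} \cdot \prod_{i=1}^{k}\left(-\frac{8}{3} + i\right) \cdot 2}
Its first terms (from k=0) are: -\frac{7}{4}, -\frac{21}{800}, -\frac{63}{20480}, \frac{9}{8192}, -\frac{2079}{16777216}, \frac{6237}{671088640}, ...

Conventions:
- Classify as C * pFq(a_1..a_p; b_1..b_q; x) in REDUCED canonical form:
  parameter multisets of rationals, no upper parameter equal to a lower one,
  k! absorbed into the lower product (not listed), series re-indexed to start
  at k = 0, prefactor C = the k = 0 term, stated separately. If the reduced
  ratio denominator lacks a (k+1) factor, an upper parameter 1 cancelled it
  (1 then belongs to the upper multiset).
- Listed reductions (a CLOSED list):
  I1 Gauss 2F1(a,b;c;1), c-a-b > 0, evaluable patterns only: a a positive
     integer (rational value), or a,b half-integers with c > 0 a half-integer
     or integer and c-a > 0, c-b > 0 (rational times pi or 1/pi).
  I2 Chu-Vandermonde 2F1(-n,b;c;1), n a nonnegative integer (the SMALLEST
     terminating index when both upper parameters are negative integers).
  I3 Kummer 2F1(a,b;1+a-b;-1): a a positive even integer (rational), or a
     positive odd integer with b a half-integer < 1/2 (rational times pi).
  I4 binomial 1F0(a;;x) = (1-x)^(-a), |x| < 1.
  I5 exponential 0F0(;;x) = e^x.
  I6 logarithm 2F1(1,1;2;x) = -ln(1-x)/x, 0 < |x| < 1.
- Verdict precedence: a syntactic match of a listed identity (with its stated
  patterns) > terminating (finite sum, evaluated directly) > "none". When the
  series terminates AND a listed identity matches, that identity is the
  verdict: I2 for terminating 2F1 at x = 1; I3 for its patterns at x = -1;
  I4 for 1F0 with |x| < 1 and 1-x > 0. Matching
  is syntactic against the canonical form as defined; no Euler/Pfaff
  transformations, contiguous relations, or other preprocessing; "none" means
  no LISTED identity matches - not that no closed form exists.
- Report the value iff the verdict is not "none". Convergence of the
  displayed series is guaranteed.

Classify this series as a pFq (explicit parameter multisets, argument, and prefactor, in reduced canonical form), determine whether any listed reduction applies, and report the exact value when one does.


This is -\frac{7}{4} * 2F2(\frac{1}{2}, \frac{2}{3}; -\frac{5}{3}, 5; -\frac{3}{8}) in reduced canonical form. Verdict: none. A 2F2 with upper {\frac{1}{2}, \frac{2}{3}} fits none of I1-I6 at x = -\frac{3}{8}; the sum runs forever.

The tell: from the first term -\frac{7}{4}: (1)_k (C = -7/4) is k! itself.
Ratio: r(k) = -\frac{3}{8} * (k+\frac{1}{2}) (k+\frac{2}{3}) / [(k-\frac{5}{3}) (k+5) (k+1)] - rational in k. x = -\frac{3}{8}; t_0 = -\frac{7}{4}; negate the roots.


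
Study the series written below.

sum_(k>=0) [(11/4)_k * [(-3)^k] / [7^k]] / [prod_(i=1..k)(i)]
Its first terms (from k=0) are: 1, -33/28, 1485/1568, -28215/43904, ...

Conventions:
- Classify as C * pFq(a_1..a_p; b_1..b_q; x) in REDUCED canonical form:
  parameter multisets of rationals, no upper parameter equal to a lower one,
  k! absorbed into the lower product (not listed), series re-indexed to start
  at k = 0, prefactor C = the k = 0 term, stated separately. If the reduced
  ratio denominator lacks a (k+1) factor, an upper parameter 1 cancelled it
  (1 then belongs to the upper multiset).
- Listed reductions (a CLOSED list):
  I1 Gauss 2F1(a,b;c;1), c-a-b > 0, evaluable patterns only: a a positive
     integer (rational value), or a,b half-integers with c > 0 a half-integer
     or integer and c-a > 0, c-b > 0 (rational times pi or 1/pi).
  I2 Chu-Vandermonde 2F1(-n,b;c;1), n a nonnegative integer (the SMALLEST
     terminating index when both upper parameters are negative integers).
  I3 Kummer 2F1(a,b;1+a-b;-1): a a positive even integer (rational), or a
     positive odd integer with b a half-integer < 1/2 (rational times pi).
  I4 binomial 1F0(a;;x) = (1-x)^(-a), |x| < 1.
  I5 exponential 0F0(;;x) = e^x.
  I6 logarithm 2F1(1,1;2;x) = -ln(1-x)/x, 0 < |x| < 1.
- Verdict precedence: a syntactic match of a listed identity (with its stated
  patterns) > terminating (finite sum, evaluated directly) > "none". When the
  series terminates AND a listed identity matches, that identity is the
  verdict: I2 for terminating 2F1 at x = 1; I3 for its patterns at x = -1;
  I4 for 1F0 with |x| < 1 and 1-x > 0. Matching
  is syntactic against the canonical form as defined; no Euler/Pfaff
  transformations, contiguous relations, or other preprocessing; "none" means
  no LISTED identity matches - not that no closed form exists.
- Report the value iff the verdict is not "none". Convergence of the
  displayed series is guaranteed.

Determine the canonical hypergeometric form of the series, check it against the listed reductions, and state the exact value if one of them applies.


Prefactor 1, argument -3/7: 1F0 with upper {11/4} over lower {-}. Verdict: the I4 binomial reduction fires (the 1F0 binomial series: exponent -11/4, x = -3/7). Sum: (10/7)^(-11/4).

First insight: t_0 being 1, the product of the first k integers (C = 1) is k!.
Ratio: r(k) = (-3/7) * (k+11/4) / [(k+1)] - poly over poly, x = (-3/7) from leading terms; C = 1 at k = 0.


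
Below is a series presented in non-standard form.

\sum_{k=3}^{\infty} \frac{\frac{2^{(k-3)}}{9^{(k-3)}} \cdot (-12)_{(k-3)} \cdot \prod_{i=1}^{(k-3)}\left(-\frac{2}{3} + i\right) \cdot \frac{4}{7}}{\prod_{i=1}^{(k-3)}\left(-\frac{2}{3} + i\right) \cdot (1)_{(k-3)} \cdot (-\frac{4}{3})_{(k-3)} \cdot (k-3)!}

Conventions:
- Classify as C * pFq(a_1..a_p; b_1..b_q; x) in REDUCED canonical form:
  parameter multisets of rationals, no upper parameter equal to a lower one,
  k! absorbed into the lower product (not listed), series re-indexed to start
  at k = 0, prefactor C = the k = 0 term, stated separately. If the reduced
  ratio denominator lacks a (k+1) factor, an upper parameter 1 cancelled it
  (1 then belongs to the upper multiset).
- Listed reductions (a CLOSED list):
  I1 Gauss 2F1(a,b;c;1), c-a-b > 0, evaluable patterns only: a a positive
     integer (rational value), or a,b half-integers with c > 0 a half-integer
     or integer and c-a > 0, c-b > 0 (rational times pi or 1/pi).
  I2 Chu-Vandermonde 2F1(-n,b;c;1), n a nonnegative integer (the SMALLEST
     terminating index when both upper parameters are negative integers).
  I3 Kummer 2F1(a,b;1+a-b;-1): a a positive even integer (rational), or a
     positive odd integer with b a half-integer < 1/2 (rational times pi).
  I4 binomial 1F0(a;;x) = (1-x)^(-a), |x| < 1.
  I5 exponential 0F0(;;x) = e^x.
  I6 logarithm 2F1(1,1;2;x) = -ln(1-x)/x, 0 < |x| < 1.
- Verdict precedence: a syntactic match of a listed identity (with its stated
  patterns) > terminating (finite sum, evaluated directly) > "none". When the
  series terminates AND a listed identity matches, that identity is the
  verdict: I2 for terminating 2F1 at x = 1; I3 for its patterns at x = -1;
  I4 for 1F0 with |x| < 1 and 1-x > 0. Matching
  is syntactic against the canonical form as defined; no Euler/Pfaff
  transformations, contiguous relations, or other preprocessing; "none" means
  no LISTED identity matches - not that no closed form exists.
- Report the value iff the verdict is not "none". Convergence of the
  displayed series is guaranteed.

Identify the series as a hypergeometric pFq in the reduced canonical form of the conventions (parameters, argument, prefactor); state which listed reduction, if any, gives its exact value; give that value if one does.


Prefactor \frac{4}{7}, argument \frac{2}{9}: 1F2 with upper {-12} over lower {-\frac{4}{3}, 1}. Verdict: terminating (-12 upstairs). 13 nonzero terms in all; added directly. Value: \frac{19531349830534627382789}{6320463318373388184000}.

Structural cue: x = \frac{2}{9} and the lower running product (C = 4/7, x = 2/9) is a rising factorial.
Adjacent-term ratio: r(k) = \frac{2}{9} * (k-12) / [(k-\frac{4}{3}) (k+1) (k+1)] ; factor over Q: parameters, x = \frac{2}{9}, and C = \frac{4}{7}.


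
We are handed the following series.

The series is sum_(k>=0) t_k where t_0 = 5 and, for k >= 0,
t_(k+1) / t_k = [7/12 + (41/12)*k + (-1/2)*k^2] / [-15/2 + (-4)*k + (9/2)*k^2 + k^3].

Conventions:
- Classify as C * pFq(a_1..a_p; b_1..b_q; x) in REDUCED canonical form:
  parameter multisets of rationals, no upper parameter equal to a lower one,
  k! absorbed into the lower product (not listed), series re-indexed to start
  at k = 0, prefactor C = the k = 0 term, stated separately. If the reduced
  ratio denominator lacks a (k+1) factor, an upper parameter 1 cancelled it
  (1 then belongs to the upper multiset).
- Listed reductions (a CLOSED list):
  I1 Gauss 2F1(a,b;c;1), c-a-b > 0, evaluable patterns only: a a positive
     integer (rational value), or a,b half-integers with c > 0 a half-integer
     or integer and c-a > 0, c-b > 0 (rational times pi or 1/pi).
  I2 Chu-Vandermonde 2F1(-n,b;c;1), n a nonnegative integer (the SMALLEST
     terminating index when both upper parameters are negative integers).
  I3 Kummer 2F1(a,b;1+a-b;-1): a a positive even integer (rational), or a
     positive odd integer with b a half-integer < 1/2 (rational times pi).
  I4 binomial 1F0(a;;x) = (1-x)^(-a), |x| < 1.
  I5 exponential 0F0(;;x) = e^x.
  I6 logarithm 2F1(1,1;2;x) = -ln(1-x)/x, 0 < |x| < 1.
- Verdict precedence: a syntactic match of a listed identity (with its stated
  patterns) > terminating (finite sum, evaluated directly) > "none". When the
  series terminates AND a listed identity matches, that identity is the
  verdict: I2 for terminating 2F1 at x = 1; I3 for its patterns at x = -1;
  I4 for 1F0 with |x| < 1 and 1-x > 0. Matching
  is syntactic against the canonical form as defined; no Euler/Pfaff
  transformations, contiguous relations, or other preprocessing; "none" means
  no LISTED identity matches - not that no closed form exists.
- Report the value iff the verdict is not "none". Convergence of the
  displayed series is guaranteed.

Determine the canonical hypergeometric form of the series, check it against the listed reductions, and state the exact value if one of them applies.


With C = 5: the canonical form is 2F2(-7, 1/6; -3/2, 5; -1/2). Verdict: terminating - upper parameter -7 makes this a finite sum (last index 7), evaluated exactly. Sum: 7499271440995/1508510158848.

The tell: t_0 = 5 here, and roots of the ratio polynomials (C = 5) are the negated parameters.
Adjacent-term ratio: r(k) = (-1/2) * (k-7) (k+1/6) / [(k-3/2) (k+5) (k+1)] - rational; roots negated = parameters, x = (-1/2), C = 5.


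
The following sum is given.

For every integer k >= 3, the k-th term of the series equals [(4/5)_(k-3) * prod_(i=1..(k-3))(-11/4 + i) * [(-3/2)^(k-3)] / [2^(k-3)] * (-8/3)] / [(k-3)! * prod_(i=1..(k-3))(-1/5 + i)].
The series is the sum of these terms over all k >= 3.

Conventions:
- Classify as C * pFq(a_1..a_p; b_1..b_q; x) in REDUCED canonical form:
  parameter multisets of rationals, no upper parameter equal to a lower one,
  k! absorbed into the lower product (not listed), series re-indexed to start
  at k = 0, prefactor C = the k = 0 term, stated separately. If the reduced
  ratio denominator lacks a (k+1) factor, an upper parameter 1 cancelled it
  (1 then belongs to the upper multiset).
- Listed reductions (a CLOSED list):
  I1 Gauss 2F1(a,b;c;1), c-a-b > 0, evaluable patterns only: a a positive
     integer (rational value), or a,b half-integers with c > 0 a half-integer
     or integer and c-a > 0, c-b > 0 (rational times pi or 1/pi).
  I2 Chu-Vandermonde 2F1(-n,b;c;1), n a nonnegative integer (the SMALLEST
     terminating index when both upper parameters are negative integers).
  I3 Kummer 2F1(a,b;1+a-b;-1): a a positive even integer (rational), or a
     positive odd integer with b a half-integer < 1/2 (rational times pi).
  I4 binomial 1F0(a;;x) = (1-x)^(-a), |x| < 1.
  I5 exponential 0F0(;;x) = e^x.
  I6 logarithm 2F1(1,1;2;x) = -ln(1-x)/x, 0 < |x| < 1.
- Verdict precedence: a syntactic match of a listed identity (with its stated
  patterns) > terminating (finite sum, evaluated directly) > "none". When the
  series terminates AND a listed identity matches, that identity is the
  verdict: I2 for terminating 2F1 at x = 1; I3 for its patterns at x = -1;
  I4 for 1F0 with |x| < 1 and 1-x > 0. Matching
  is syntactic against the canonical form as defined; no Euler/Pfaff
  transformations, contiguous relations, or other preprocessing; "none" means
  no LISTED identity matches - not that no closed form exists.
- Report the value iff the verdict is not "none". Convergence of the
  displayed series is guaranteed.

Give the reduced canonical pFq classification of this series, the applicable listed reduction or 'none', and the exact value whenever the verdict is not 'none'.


Structural cue: x = (-3/4) and the parameter 4/5 appears in both the upper and lower lists and cancels.
Adjacent-term ratio: r(k) = (-3/4) * (k-7/4) / [(k+1)] - rational in k, leading ratio (-3/4); with t_0 = -8/3, classification follows.

x = -3/4 here; the reduced form reads 1F0, upper {-7/4}, lower {-}, C = -8/3. Verdict: this is the I4 binomial reduction (the 1F0 binomial series: exponent 7/4, x = -3/4). Sum: (-8/3) * (7/4)^(7/4).


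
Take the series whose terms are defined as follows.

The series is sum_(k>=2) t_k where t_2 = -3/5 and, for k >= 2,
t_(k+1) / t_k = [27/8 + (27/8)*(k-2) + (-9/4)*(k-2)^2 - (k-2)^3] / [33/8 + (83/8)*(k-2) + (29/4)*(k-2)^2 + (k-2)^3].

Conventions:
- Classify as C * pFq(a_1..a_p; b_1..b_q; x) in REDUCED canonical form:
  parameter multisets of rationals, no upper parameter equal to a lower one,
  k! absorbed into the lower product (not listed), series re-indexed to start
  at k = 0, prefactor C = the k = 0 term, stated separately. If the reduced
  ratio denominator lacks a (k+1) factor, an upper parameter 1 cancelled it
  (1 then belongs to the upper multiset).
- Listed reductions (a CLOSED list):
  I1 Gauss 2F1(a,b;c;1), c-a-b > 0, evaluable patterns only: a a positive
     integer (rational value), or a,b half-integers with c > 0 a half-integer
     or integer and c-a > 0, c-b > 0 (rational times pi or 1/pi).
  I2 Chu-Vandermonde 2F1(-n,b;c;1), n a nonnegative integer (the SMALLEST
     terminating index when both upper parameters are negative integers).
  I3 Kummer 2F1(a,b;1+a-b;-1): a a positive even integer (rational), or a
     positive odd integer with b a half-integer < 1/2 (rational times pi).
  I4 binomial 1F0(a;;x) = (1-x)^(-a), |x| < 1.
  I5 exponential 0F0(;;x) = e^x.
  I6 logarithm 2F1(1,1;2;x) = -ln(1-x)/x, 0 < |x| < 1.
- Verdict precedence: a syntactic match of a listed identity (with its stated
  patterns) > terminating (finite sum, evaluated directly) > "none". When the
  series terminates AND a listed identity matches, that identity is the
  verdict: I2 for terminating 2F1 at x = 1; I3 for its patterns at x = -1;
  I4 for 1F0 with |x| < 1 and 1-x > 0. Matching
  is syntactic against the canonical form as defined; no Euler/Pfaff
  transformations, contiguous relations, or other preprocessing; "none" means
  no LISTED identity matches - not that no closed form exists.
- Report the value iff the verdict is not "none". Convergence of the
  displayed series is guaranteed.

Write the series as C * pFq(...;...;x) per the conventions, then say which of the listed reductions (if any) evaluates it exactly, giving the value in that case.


Reduced: x = -1, 2F1, upper = {-3/2, 3}, lower = {11/2}, C = -3/5. Verdict: Kummer's theorem (I3) matches (x = -1; c = 11/2 equals 1+a-b for upper {-3/2, 3}: listed pattern). Exact value: (-189/512) * pi.

The tell: x = (-1) and the parameter 3/4 appears in both the upper and lower lists and cancels.
Term ratio: r(k) = (-1) * (k-3/2) (k+3) / [(k+11/2) (k+1)] ; factor over Q: parameters, x = (-1), and C = -3/5.
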